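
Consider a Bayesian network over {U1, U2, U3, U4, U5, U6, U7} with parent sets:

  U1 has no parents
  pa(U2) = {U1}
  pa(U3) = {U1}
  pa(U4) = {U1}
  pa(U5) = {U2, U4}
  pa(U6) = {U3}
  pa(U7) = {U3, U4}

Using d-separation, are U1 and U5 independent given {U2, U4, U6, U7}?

We examine all 3 paths between U1 and U5:
Path 1: U1 → U3 → U7 ← U4 → U5
  U4 is a fork here and U4 is conditioned on, so the path is blocked at U4.
Path 2: U1 → U4 → U5
  U4 is a chain here and U4 is conditioned on, so the path is blocked at U4.
Path 3: U1 → U2 → U5
  U2 is a chain here and U2 is conditioned on, so the path is blocked at U2.
Since every path is blocked, d-separation holds.

Yes — U1 and U5 are d-separated given {U2, U4, U6, U7}.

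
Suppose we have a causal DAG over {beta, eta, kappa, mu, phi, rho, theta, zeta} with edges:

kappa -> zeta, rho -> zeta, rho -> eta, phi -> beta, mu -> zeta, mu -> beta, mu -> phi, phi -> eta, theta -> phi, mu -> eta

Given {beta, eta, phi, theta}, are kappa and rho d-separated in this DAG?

Yes — kappa and rho are d-separated given {beta, eta, phi, theta}.

We examine all 4 paths between kappa and rho:
Path 1: kappa → zeta ← rho
  zeta is a collider here and neither zeta nor any of its descendants is conditioned on, so the collider stays closed — the path is blocked at zeta.
Path 2: kappa → zeta ← mu → beta ← phi → eta ← rho
  zeta is a collider here and neither zeta nor any of its descendants is conditioned on, so the collider stays closed — the path is blocked at zeta.
Path 3: kappa → zeta ← mu → phi → eta ← rho
  zeta is a collider here and neither zeta nor any of its descendants is conditioned on, so the collider stays closed — the path is blocked at zeta.
Path 4: kappa → zeta ← mu → eta ← rho
  zeta is a collider here and neither zeta nor any of its descendants is conditioned on, so the collider stays closed — the path is blocked at zeta.
All paths are blocked; kappa ⊥ rho | {beta, eta, phi, theta} holds.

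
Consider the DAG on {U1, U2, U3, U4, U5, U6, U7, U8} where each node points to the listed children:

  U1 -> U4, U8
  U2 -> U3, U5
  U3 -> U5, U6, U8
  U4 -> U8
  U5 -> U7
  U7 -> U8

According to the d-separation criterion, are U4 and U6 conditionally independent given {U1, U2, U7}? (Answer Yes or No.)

Yes — U4 and U6 are d-separated given {U1, U2, U7}.

Enumerating the 6 paths from U4 to U6 and testing each for blocking by {U1, U2, U7}:
  1. U4 → U8 ← U3 → U6 — U8:collider[blocks]; U3:fork[open] ⇒ blocked
  2. U4 → U8 ← U7 ← U5 ← U3 → U6 — U8:collider[blocks]; U7:chain[blocks]; U5:chain[open]; U3:fork[open] ⇒ blocked
  3. U4 → U8 ← U7 ← U5 ← U2 → U3 → U6 — U8:collider[blocks]; U7:chain[blocks]; U5:chain[open]; U2:fork[blocks]; U3:chain[open] ⇒ blocked
  4. U4 ← U1 → U8 ← U3 → U6 — U1:fork[blocks]; U8:collider[blocks]; U3:fork[open] ⇒ blocked
  5. U4 ← U1 → U8 ← U7 ← U5 ← U3 → U6 — U1:fork[blocks]; U8:collider[blocks]; U7:chain[blocks]; U5:chain[open]; U3:fork[open] ⇒ blocked
  6. U4 ← U1 → U8 ← U7 ← U5 ← U2 → U3 → U6 — U1:fork[blocks]; U8:collider[blocks]; U7:chain[blocks]; U5:chain[open]; U2:fork[blocks]; U3:chain[open] ⇒ blocked
All paths are blocked; U4 ⊥ U6 | {U1, U2, U7} holds.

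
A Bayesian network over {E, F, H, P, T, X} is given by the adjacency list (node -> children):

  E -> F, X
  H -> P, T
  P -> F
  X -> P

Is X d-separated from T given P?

No

Enumerating the 2 paths from X to T and testing each for blocking by {P}:
  1. X → P ← H → T — P:collider[open]; H:fork[open] ⇒ active
  2. X ← E → F ← P ← H → T — E:fork[open]; F:collider[blocks]; P:chain[blocks]; H:fork[open] ⇒ blocked
Since the path X → P ← H → T is active, X and T are not d-separated given {P}.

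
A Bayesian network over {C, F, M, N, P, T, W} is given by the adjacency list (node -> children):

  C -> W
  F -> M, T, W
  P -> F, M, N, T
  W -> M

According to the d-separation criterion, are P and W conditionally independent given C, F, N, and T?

Yes

Enumerating the 6 paths from P to W and testing each for blocking by {C, F, N, T}:
Path 1: P → T ← F → W
  F is a fork here and F is conditioned on, so the path is blocked at F.
Path 2: P → T ← F → M ← W
  F is a fork here and F is conditioned on, so the path is blocked at F.
Path 3: P → M ← W
  M is a collider here and neither M nor any of its descendants is conditioned on, so the collider stays closed — the path is blocked at M.
Path 4: P → M ← F → W
  M is a collider here and neither M nor any of its descendants is conditioned on, so the collider stays closed — the path is blocked at M.
Path 5: P → F → W
  F is a chain here and F is conditioned on, so the path is blocked at F.
Path 6: P → F → M ← W
  F is a chain here and F is conditioned on, so the path is blocked at F.
Every path is blocked, so P and W are d-separated given {C, F, N, T}.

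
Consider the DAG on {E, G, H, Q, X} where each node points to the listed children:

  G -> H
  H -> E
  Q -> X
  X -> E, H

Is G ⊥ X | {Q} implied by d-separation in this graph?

We examine all 2 paths between G and X:
Path 1: G → H → E ← X
  E is a collider here and neither E nor any of its descendants is conditioned on, so the collider stays closed — the path is blocked at E.
Path 2: G → H ← X
  H is a collider here and neither H nor any of its descendants is conditioned on, so the collider stays closed — the path is blocked at H.
Every path is blocked, so G and X are d-separated given {Q}.

Yes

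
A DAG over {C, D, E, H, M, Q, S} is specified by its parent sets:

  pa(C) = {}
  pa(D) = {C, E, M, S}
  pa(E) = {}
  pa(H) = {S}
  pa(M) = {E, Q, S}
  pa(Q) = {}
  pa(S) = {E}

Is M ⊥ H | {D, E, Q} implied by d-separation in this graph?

No — M and H are not d-separated given {D, E, Q}.

There are 5 undirected paths between M and H; checking each against the conditioning set {D, E, Q}:
Path 1: M → D ← E → S → H
  E is a fork here and E is conditioned on, so the path is blocked at E.
Path 2: M → D ← S → H
  D is a collider and D is conditioned on, which opens it; S is a fork and S is not conditioned on — no node blocks this path, so it is active.
Path 3: M ← E → D ← S → H
  E is a fork here and E is conditioned on, so the path is blocked at E.
Path 4: M ← E → S → H
  E is a fork here and E is conditioned on, so the path is blocked at E.
Path 5: M ← S → H
  S is a fork and S is not conditioned on — no node blocks this path, so it is active.
Because an active path exists, M and H are not d-separated.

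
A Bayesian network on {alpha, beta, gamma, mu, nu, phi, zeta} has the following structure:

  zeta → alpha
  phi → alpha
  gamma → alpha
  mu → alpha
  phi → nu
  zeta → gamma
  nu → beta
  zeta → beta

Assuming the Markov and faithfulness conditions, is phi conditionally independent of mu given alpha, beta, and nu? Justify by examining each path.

We examine all 3 paths between phi and mu:
Path 1: phi → alpha ← mu
  alpha is a collider and alpha is conditioned on, which opens it — no node blocks this path, so it is active.
Path 2: phi → nu → beta ← zeta → alpha ← mu
  nu is a chain here and nu is conditioned on, so the path is blocked at nu.
Path 3: phi → nu → beta ← zeta → gamma → alpha ← mu
  nu is a chain here and nu is conditioned on, so the path is blocked at nu.
Because an active path exists, phi and mu are not d-separated.

No — phi and mu are not d-separated given {alpha, beta, nu}.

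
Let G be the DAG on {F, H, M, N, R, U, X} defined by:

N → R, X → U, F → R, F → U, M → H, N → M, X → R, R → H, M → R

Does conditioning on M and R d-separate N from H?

Yes

4 paths connect N and H; each must be blocked for d-separation to hold:
Path 1: N → M → R → H
  M is a chain here and M is conditioned on, so the path is blocked at M.
Path 2: N → M → H
  M is a chain here and M is conditioned on, so the path is blocked at M.
Path 3: N → R ← M → H
  M is a fork here and M is conditioned on, so the path is blocked at M.
Path 4: N → R → H
  R is a chain here and R is conditioned on, so the path is blocked at R.
Every path is blocked, so N and H are d-separated given {M, R}.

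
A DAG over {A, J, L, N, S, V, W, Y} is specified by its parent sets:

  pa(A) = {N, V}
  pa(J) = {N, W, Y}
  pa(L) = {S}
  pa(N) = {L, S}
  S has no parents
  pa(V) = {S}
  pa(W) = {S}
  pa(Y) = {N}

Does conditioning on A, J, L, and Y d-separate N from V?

No — N and V are not d-separated given {A, J, L, Y}.

We examine all 5 paths between N and V:
Path 1: N ← S → V
  S is a fork and S is not conditioned on — no node blocks this path, so it is active.
Path 2: N → J ← W ← S → V
  J is a collider and J is conditioned on, which opens it; W is a chain and W is not conditioned on; S is a fork and S is not conditioned on — no node blocks this path, so it is active.
Path 3: N → Y → J ← W ← S → V
  Y is a chain here and Y is conditioned on, so the path is blocked at Y.
Path 4: N → A ← V
  A is a collider and A is conditioned on, which opens it — no node blocks this path, so it is active.
Path 5: N ← L ← S → V
  L is a chain here and L is conditioned on, so the path is blocked at L.
At least one path is unblocked, so d-separation fails.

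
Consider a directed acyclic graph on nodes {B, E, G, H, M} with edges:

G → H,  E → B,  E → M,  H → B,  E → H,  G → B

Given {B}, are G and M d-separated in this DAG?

4 paths connect G and M; each must be blocked for d-separation to hold:
  1. G → B ← H ← E → M — B:collider[open]; H:chain[open]; E:fork[open] ⇒ active
  2. G → B ← E → M — B:collider[open]; E:fork[open] ⇒ active
  3. G → H → B ← E → M — H:chain[open]; B:collider[open]; E:fork[open] ⇒ active
  4. G → H ← E → M — H:collider[open]; E:fork[open] ⇒ active
Because an active path exists, G and M are not d-separated.

No — G and M are not d-separated given {B}.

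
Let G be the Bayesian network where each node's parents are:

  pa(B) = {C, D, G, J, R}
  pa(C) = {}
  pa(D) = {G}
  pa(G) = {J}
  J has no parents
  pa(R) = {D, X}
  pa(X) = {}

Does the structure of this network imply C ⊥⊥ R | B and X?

No

Enumerating the 4 paths from C to R and testing each for blocking by {B, X}:
Path 1: C → B ← G → D → R
  B is a collider and B is conditioned on, which opens it; G is a fork and G is not conditioned on; D is a chain and D is not conditioned on — no node blocks this path, so it is active.
Path 2: C → B ← D → R
  B is a collider and B is conditioned on, which opens it; D is a fork and D is not conditioned on — no node blocks this path, so it is active.
Path 3: C → B ← J → G → D → R
  B is a collider and B is conditioned on, which opens it; J is a fork and J is not conditioned on; G is a chain and G is not conditioned on; D is a chain and D is not conditioned on — no node blocks this path, so it is active.
Path 4: C → B ← R
  B is a collider and B is conditioned on, which opens it — no node blocks this path, so it is active.
Since the path C → B ← G → D → R is active, C and R are not d-separated given {B, X}.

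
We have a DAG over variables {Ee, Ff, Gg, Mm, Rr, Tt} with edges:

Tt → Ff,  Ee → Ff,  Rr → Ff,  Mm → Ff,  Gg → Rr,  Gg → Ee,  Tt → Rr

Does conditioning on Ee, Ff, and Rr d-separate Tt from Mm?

No

We examine all 3 paths between Tt and Mm:
  1. Tt → Rr ← Gg → Ee → Ff ← Mm — Rr:collider[open]; Gg:fork[open]; Ee:chain[blocks]; Ff:collider[open] ⇒ blocked
  2. Tt → Rr → Ff ← Mm — Rr:chain[blocks]; Ff:collider[open] ⇒ blocked
  3. Tt → Ff ← Mm — Ff:collider[open] ⇒ active
Since the path Tt → Ff ← Mm is active, Tt and Mm are not d-separated given {Ee, Ff, Rr}.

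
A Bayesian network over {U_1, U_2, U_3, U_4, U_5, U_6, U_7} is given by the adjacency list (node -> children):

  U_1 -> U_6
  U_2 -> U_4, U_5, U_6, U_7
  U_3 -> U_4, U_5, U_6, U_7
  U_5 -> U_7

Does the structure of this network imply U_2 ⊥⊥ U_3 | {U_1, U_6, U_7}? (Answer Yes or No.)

No — U_2 and U_3 are not d-separated given {U_1, U_6, U_7}.

There are 6 undirected paths between U_2 and U_3; checking each against the conditioning set {U_1, U_6, U_7}:
  1. U_2 → U_5 → U_7 ← U_3 — U_5:chain[open]; U_7:collider[open] ⇒ active
  2. U_2 → U_5 ← U_3 — U_5:collider[open] ⇒ active
  3. U_2 → U_7 ← U_5 ← U_3 — U_7:collider[open]; U_5:chain[open] ⇒ active
  4. U_2 → U_7 ← U_3 — U_7:collider[open] ⇒ active
  5. U_2 → U_4 ← U_3 — U_4:collider[blocks] ⇒ blocked
  6. U_2 → U_6 ← U_3 — U_6:collider[open] ⇒ active
At least one path is unblocked, so d-separation fails.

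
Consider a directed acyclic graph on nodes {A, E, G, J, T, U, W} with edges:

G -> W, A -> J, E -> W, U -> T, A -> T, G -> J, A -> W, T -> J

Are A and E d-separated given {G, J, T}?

We examine all 3 paths between A and E:
  1. A → W ← E — W:collider[blocks] ⇒ blocked
  2. A → T → J ← G → W ← E — T:chain[blocks]; J:collider[open]; G:fork[blocks]; W:collider[blocks] ⇒ blocked
  3. A → J ← G → W ← E — J:collider[open]; G:fork[blocks]; W:collider[blocks] ⇒ blocked
All paths are blocked; A ⊥ E | {G, J, T} holds.

Yes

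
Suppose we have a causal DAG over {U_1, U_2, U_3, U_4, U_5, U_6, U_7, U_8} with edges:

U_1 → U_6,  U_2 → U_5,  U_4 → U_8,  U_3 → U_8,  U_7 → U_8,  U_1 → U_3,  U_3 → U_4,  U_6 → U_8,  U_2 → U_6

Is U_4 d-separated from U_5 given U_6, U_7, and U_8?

No — U_4 and U_5 are not d-separated given {U_6, U_7, U_8}.

There are 4 undirected paths between U_4 and U_5; checking each against the conditioning set {U_6, U_7, U_8}:
Path 1: U_4 ← U_3 ← U_1 → U_6 ← U_2 → U_5
  U_3 is a chain and U_3 is not conditioned on; U_1 is a fork and U_1 is not conditioned on; U_6 is a collider and U_6 is conditioned on, which opens it; U_2 is a fork and U_2 is not conditioned on — no node blocks this path, so it is active.
Path 2: U_4 ← U_3 → U_8 ← U_6 ← U_2 → U_5
  U_6 is a chain here and U_6 is conditioned on, so the path is blocked at U_6.
Path 3: U_4 → U_8 ← U_3 ← U_1 → U_6 ← U_2 → U_5
  U_8 is a collider and U_8 is conditioned on, which opens it; U_3 is a chain and U_3 is not conditioned on; U_1 is a fork and U_1 is not conditioned on; U_6 is a collider and U_6 is conditioned on, which opens it; U_2 is a fork and U_2 is not conditioned on — no node blocks this path, so it is active.
Path 4: U_4 → U_8 ← U_6 ← U_2 → U_5
  U_6 is a chain here and U_6 is conditioned on, so the path is blocked at U_6.
Because an active path exists, U_4 and U_5 are not d-separated.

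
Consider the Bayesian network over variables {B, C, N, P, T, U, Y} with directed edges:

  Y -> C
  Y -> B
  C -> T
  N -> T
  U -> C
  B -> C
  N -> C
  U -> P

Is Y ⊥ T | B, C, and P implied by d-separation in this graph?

4 paths connect Y and T; each must be blocked for d-separation to hold:
Path 1: Y → C → T
  C is a chain here and C is conditioned on, so the path is blocked at C.
Path 2: Y → C ← N → T
  C is a collider and C is conditioned on, which opens it; N is a fork and N is not conditioned on — no node blocks this path, so it is active.
Path 3: Y → B → C → T
  B is a chain here and B is conditioned on, so the path is blocked at B.
Path 4: Y → B → C ← N → T
  B is a chain here and B is conditioned on, so the path is blocked at B.
Since the path Y → C ← N → T is active, Y and T are not d-separated given {B, C, P}.

No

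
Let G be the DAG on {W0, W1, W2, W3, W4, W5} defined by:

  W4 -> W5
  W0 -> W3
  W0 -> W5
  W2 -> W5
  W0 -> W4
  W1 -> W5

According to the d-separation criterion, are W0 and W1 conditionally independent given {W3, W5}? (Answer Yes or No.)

No

There are 2 undirected paths between W0 and W1; checking each against the conditioning set {W3, W5}:
Path 1: W0 → W4 → W5 ← W1
  W4 is a chain and W4 is not conditioned on; W5 is a collider and W5 is conditioned on, which opens it — no node blocks this path, so it is active.
Path 2: W0 → W5 ← W1
  W5 is a collider and W5 is conditioned on, which opens it — no node blocks this path, so it is active.
Since the path W0 → W4 → W5 ← W1 is active, W0 and W1 are not d-separated given {W3, W5}.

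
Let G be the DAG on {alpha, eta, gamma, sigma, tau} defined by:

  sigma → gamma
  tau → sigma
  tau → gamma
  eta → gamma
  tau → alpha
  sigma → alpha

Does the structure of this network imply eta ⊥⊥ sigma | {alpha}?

Enumerating the 3 paths from eta to sigma and testing each for blocking by {alpha}:
  1. eta → gamma ← tau → alpha ← sigma — gamma:collider[blocks]; tau:fork[open]; alpha:collider[open] ⇒ blocked
  2. eta → gamma ← tau → sigma — gamma:collider[blocks]; tau:fork[open] ⇒ blocked
  3. eta → gamma ← sigma — gamma:collider[blocks] ⇒ blocked
All paths are blocked; eta ⊥ sigma | {alpha} holds.

Yes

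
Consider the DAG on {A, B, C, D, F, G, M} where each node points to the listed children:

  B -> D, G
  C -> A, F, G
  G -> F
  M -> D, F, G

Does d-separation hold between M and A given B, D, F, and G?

6 paths connect M and A; each must be blocked for d-separation to hold:
  1. M → G → F ← C → A — G:chain[blocks]; F:collider[open]; C:fork[open] ⇒ blocked
  2. M → G ← C → A — G:collider[open]; C:fork[open] ⇒ active
  3. M → F ← G ← C → A — F:collider[open]; G:chain[blocks]; C:fork[open] ⇒ blocked
  4. M → F ← C → A — F:collider[open]; C:fork[open] ⇒ active
  5. M → D ← B → G → F ← C → A — D:collider[open]; B:fork[blocks]; G:chain[blocks]; F:collider[open]; C:fork[open] ⇒ blocked
  6. M → D ← B → G ← C → A — D:collider[open]; B:fork[blocks]; G:collider[open]; C:fork[open] ⇒ blocked
At least one path is unblocked, so d-separation fails.

No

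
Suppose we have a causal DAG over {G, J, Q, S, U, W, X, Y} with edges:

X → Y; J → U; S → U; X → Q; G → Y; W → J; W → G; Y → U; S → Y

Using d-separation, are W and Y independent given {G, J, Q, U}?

Enumerating the 3 paths from W to Y and testing each for blocking by {G, J, Q, U}:
Path 1: W → J → U ← Y
  J is a chain here and J is conditioned on, so the path is blocked at J.
Path 2: W → J → U ← S → Y
  J is a chain here and J is conditioned on, so the path is blocked at J.
Path 3: W → G → Y
  G is a chain here and G is conditioned on, so the path is blocked at G.
All paths are blocked; W ⊥ Y | {G, J, Q, U} holds.

Yes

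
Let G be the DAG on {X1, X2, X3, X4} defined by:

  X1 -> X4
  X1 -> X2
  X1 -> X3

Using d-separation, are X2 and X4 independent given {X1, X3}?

Yes

There is one path between X2 and X4:
Path 1: X2 ← X1 → X4
  X1 is a fork here and X1 is conditioned on, so the path is blocked at X1.
All paths are blocked; X2 ⊥ X4 | {X1, X3} holds.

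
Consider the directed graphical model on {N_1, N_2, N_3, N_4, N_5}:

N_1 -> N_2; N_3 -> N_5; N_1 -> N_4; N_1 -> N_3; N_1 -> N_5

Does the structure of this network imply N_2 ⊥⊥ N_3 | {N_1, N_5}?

Yes

2 paths connect N_2 and N_3; each must be blocked for d-separation to hold:
Path 1: N_2 ← N_1 → N_3
  N_1 is a fork here and N_1 is conditioned on, so the path is blocked at N_1.
Path 2: N_2 ← N_1 → N_5 ← N_3
  N_1 is a fork here and N_1 is conditioned on, so the path is blocked at N_1.
All paths are blocked; N_2 ⊥ N_3 | {N_1, N_5} holds.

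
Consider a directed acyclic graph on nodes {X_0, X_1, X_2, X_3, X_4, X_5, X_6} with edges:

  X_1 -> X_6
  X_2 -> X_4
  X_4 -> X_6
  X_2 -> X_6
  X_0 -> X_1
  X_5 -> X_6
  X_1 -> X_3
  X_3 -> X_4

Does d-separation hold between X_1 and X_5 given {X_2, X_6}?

No — X_1 and X_5 are not d-separated given {X_2, X_6}.

We examine all 3 paths between X_1 and X_5:
Path 1: X_1 → X_3 → X_4 ← X_2 → X_6 ← X_5
  X_2 is a fork here and X_2 is conditioned on, so the path is blocked at X_2.
Path 2: X_1 → X_3 → X_4 → X_6 ← X_5
  X_3 is a chain and X_3 is not conditioned on; X_4 is a chain and X_4 is not conditioned on; X_6 is a collider and X_6 is conditioned on, which opens it — no node blocks this path, so it is active.
Path 3: X_1 → X_6 ← X_5
  X_6 is a collider and X_6 is conditioned on, which opens it — no node blocks this path, so it is active.
Since the path X_1 → X_3 → X_4 → X_6 ← X_5 is active, X_1 and X_5 are not d-separated given {X_2, X_6}.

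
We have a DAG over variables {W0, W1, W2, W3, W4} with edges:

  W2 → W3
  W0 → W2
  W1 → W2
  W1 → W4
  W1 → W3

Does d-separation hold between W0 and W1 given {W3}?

No

Enumerating the 2 paths from W0 to W1 and testing each for blocking by {W3}:
Path 1: W0 → W2 ← W1
  W2 is a collider and its descendant W3 is conditioned on, which opens it — no node blocks this path, so it is active.
Path 2: W0 → W2 → W3 ← W1
  W2 is a chain and W2 is not conditioned on; W3 is a collider and W3 is conditioned on, which opens it — no node blocks this path, so it is active.
At least one path is unblocked, so d-separation fails.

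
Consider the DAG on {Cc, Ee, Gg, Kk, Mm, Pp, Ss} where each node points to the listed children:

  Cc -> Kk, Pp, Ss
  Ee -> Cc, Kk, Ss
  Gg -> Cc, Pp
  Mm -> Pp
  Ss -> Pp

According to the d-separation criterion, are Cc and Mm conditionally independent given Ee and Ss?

Yes

There are 5 undirected paths between Cc and Mm; checking each against the conditioning set {Ee, Ss}:
  1. Cc → Ss → Pp ← Mm — Ss:chain[blocks]; Pp:collider[blocks] ⇒ blocked
  2. Cc → Kk ← Ee → Ss → Pp ← Mm — Kk:collider[blocks]; Ee:fork[blocks]; Ss:chain[blocks]; Pp:collider[blocks] ⇒ blocked
  3. Cc ← Ee → Ss → Pp ← Mm — Ee:fork[blocks]; Ss:chain[blocks]; Pp:collider[blocks] ⇒ blocked
  4. Cc ← Gg → Pp ← Mm — Gg:fork[open]; Pp:collider[blocks] ⇒ blocked
  5. Cc → Pp ← Mm — Pp:collider[blocks] ⇒ blocked
Every path is blocked, so Cc and Mm are d-separated given {Ee, Ss}.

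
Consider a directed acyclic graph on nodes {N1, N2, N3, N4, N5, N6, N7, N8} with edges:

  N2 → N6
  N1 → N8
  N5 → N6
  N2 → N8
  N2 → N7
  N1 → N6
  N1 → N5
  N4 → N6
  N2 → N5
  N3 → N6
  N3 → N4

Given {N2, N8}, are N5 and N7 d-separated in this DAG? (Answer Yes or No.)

5 paths connect N5 and N7; each must be blocked for d-separation to hold:
  1. N5 → N6 ← N2 → N7 — N6:collider[blocks]; N2:fork[blocks] ⇒ blocked
  2. N5 → N6 ← N1 → N8 ← N2 → N7 — N6:collider[blocks]; N1:fork[open]; N8:collider[open]; N2:fork[blocks] ⇒ blocked
  3. N5 ← N2 → N7 — N2:fork[blocks] ⇒ blocked
  4. N5 ← N1 → N8 ← N2 → N7 — N1:fork[open]; N8:collider[open]; N2:fork[blocks] ⇒ blocked
  5. N5 ← N1 → N6 ← N2 → N7 — N1:fork[open]; N6:collider[blocks]; N2:fork[blocks] ⇒ blocked
All paths are blocked; N5 ⊥ N7 | {N2, N8} holds.

Yes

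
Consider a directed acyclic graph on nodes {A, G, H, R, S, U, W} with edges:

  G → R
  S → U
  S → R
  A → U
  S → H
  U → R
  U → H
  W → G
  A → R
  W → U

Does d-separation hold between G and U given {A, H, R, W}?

No

5 paths connect G and U; each must be blocked for d-separation to hold:
Path 1: G → R ← A → U
  A is a fork here and A is conditioned on, so the path is blocked at A.
Path 2: G → R ← U
  R is a collider and R is conditioned on, which opens it — no node blocks this path, so it is active.
Path 3: G → R ← S → H ← U
  R is a collider and R is conditioned on, which opens it; S is a fork and S is not conditioned on; H is a collider and H is conditioned on, which opens it — no node blocks this path, so it is active.
Path 4: G → R ← S → U
  R is a collider and R is conditioned on, which opens it; S is a fork and S is not conditioned on — no node blocks this path, so it is active.
Path 5: G ← W → U
  W is a fork here and W is conditioned on, so the path is blocked at W.
Since the path G → R ← U is active, G and U are not d-separated given {A, H, R, W}.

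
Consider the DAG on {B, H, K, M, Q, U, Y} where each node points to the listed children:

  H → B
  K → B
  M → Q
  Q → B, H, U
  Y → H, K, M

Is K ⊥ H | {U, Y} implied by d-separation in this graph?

Yes

We examine all 6 paths between K and H:
  1. K → B ← Q ← M ← Y → H — B:collider[blocks]; Q:chain[open]; M:chain[open]; Y:fork[blocks] ⇒ blocked
  2. K → B ← Q → H — B:collider[blocks]; Q:fork[open] ⇒ blocked
  3. K → B ← H — B:collider[blocks] ⇒ blocked
  4. K ← Y → M → Q → B ← H — Y:fork[blocks]; M:chain[open]; Q:chain[open]; B:collider[blocks] ⇒ blocked
  5. K ← Y → M → Q → H — Y:fork[blocks]; M:chain[open]; Q:chain[open] ⇒ blocked
  6. K ← Y → H — Y:fork[blocks] ⇒ blocked
All paths are blocked; K ⊥ H | {U, Y} holds.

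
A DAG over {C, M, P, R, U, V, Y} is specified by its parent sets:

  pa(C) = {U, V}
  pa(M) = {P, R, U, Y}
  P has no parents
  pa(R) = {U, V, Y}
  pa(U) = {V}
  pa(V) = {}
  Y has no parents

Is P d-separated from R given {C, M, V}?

No — P and R are not d-separated given {C, M, V}.

5 paths connect P and R; each must be blocked for d-separation to hold:
Path 1: P → M ← Y → R
  M is a collider and M is conditioned on, which opens it; Y is a fork and Y is not conditioned on — no node blocks this path, so it is active.
Path 2: P → M ← U ← V → R
  V is a fork here and V is conditioned on, so the path is blocked at V.
Path 3: P → M ← U → R
  M is a collider and M is conditioned on, which opens it; U is a fork and U is not conditioned on — no node blocks this path, so it is active.
Path 4: P → M ← U → C ← V → R
  V is a fork here and V is conditioned on, so the path is blocked at V.
Path 5: P → M ← R
  M is a collider and M is conditioned on, which opens it — no node blocks this path, so it is active.
Since the path P → M ← Y → R is active, P and R are not d-separated given {C, M, V}.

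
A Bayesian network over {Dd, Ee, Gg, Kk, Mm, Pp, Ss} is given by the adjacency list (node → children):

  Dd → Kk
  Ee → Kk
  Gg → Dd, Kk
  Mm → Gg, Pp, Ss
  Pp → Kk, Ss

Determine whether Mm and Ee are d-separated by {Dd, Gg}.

Yes

4 paths connect Mm and Ee; each must be blocked for d-separation to hold:
Path 1: Mm → Pp → Kk ← Ee
  Kk is a collider here and neither Kk nor any of its descendants is conditioned on, so the collider stays closed — the path is blocked at Kk.
Path 2: Mm → Ss ← Pp → Kk ← Ee
  Ss is a collider here and neither Ss nor any of its descendants is conditioned on, so the collider stays closed — the path is blocked at Ss.
Path 3: Mm → Gg → Kk ← Ee
  Gg is a chain here and Gg is conditioned on, so the path is blocked at Gg.
Path 4: Mm → Gg → Dd → Kk ← Ee
  Gg is a chain here and Gg is conditioned on, so the path is blocked at Gg.
All paths are blocked; Mm ⊥ Ee | {Dd, Gg} holds.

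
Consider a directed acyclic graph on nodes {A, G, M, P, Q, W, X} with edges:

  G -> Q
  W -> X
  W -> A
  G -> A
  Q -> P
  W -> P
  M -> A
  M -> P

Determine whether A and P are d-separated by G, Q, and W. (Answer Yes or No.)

No

Enumerating the 3 paths from A to P and testing each for blocking by {G, Q, W}:
  1. A ← W → P — W:fork[blocks] ⇒ blocked
  2. A ← G → Q → P — G:fork[blocks]; Q:chain[blocks] ⇒ blocked
  3. A ← M → P — M:fork[open] ⇒ active
Because an active path exists, A and P are not d-separated.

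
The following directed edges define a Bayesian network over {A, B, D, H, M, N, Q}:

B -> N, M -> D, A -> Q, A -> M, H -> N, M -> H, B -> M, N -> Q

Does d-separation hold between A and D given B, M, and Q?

Yes

We examine all 3 paths between A and D:
  1. A → Q ← N ← B → M → D — Q:collider[open]; N:chain[open]; B:fork[blocks]; M:chain[blocks] ⇒ blocked
  2. A → Q ← N ← H ← M → D — Q:collider[open]; N:chain[open]; H:chain[open]; M:fork[blocks] ⇒ blocked
  3. A → M → D — M:chain[blocks] ⇒ blocked
Every path is blocked, so A and D are d-separated given {B, M, Q}.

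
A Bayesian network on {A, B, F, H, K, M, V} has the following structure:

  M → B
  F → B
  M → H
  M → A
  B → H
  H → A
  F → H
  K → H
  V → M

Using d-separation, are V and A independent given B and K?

No

We examine all 4 paths between V and A:
  1. V → M → B → H → A — M:chain[open]; B:chain[blocks]; H:chain[open] ⇒ blocked
  2. V → M → B ← F → H → A — M:chain[open]; B:collider[open]; F:fork[open]; H:chain[open] ⇒ active
  3. V → M → H → A — M:chain[open]; H:chain[open] ⇒ active
  4. V → M → A — M:chain[open] ⇒ active
At least one path is unblocked, so d-separation fails.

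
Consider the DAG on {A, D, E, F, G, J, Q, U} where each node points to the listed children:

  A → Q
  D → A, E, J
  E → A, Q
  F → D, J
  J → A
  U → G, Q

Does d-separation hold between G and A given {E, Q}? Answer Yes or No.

No — G and A are not d-separated given {E, Q}.

5 paths connect G and A; each must be blocked for d-separation to hold:
Path 1: G ← U → Q ← A
  U is a fork and U is not conditioned on; Q is a collider and Q is conditioned on, which opens it — no node blocks this path, so it is active.
Path 2: G ← U → Q ← E → A
  E is a fork here and E is conditioned on, so the path is blocked at E.
Path 3: G ← U → Q ← E ← D → J → A
  E is a chain here and E is conditioned on, so the path is blocked at E.
Path 4: G ← U → Q ← E ← D → A
  E is a chain here and E is conditioned on, so the path is blocked at E.
Path 5: G ← U → Q ← E ← D ← F → J → A
  E is a chain here and E is conditioned on, so the path is blocked at E.
Because an active path exists, G and A are not d-separated.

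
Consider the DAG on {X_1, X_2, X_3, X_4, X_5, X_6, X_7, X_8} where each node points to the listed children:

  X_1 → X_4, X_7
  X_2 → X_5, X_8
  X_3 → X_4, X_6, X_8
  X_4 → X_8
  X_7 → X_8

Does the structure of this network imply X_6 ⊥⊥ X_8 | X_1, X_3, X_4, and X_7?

3 paths connect X_6 and X_8; each must be blocked for d-separation to hold:
  1. X_6 ← X_3 → X_8 — X_3:fork[blocks] ⇒ blocked
  2. X_6 ← X_3 → X_4 → X_8 — X_3:fork[blocks]; X_4:chain[blocks] ⇒ blocked
  3. X_6 ← X_3 → X_4 ← X_1 → X_7 → X_8 — X_3:fork[blocks]; X_4:collider[open]; X_1:fork[blocks]; X_7:chain[blocks] ⇒ blocked
Since every path is blocked, d-separation holds.

Yes — X_6 and X_8 are d-separated given {X_1, X_3, X_4, X_7}.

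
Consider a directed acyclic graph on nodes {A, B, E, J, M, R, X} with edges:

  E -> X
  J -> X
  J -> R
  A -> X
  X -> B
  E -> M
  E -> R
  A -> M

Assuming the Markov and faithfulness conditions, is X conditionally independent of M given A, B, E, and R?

There are 3 undirected paths between X and M; checking each against the conditioning set {A, B, E, R}:
  1. X ← J → R ← E → M — J:fork[open]; R:collider[open]; E:fork[blocks] ⇒ blocked
  2. X ← A → M — A:fork[blocks] ⇒ blocked
  3. X ← E → M — E:fork[blocks] ⇒ blocked
Every path is blocked, so X and M are d-separated given {A, B, E, R}.

Yes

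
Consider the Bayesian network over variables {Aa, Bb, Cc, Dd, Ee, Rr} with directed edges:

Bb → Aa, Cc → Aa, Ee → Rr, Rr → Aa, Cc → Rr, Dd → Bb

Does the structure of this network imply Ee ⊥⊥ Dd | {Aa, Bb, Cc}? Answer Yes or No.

There are 2 undirected paths between Ee and Dd; checking each against the conditioning set {Aa, Bb, Cc}:
  1. Ee → Rr ← Cc → Aa ← Bb ← Dd — Rr:collider[open]; Cc:fork[blocks]; Aa:collider[open]; Bb:chain[blocks] ⇒ blocked
  2. Ee → Rr → Aa ← Bb ← Dd — Rr:chain[open]; Aa:collider[open]; Bb:chain[blocks] ⇒ blocked
Since every path is blocked, d-separation holds.

Yes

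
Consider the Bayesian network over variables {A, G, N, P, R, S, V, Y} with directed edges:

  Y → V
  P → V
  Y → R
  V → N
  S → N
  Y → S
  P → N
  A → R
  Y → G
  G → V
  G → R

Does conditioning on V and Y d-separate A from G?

We examine all 5 paths between A and G:
Path 1: A → R ← G
  R is a collider here and neither R nor any of its descendants is conditioned on, so the collider stays closed — the path is blocked at R.
Path 2: A → R ← Y → G
  R is a collider here and neither R nor any of its descendants is conditioned on, so the collider stays closed — the path is blocked at R.
Path 3: A → R ← Y → V ← G
  R is a collider here and neither R nor any of its descendants is conditioned on, so the collider stays closed — the path is blocked at R.
Path 4: A → R ← Y → S → N ← P → V ← G
  R is a collider here and neither R nor any of its descendants is conditioned on, so the collider stays closed — the path is blocked at R.
Path 5: A → R ← Y → S → N ← V ← G
  R is a collider here and neither R nor any of its descendants is conditioned on, so the collider stays closed — the path is blocked at R.
Every path is blocked, so A and G are d-separated given {V, Y}.

Yes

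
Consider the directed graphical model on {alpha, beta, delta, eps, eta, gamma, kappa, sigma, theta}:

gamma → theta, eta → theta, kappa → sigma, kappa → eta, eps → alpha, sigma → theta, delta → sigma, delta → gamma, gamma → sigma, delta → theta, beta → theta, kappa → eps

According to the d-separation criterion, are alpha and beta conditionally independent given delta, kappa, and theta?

6 paths connect alpha and beta; each must be blocked for d-separation to hold:
  1. alpha ← eps ← kappa → sigma → theta ← beta — eps:chain[open]; kappa:fork[blocks]; sigma:chain[open]; theta:collider[open] ⇒ blocked
  2. alpha ← eps ← kappa → sigma ← gamma → theta ← beta — eps:chain[open]; kappa:fork[blocks]; sigma:collider[open]; gamma:fork[open]; theta:collider[open] ⇒ blocked
  3. alpha ← eps ← kappa → sigma ← gamma ← delta → theta ← beta — eps:chain[open]; kappa:fork[blocks]; sigma:collider[open]; gamma:chain[open]; delta:fork[blocks]; theta:collider[open] ⇒ blocked
  4. alpha ← eps ← kappa → sigma ← delta → theta ← beta — eps:chain[open]; kappa:fork[blocks]; sigma:collider[open]; delta:fork[blocks]; theta:collider[open] ⇒ blocked
  5. alpha ← eps ← kappa → sigma ← delta → gamma → theta ← beta — eps:chain[open]; kappa:fork[blocks]; sigma:collider[open]; delta:fork[blocks]; gamma:chain[open]; theta:collider[open] ⇒ blocked
  6. alpha ← eps ← kappa → eta → theta ← beta — eps:chain[open]; kappa:fork[blocks]; eta:chain[open]; theta:collider[open] ⇒ blocked
Every path is blocked, so alpha and beta are d-separated given {delta, kappa, theta}.

Yes — alpha and beta are d-separated given {delta, kappa, theta}.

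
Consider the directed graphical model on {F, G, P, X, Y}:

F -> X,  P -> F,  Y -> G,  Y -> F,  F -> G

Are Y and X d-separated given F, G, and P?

There are 2 undirected paths between Y and X; checking each against the conditioning set {F, G, P}:
Path 1: Y → F → X
  F is a chain here and F is conditioned on, so the path is blocked at F.
Path 2: Y → G ← F → X
  F is a fork here and F is conditioned on, so the path is blocked at F.
Every path is blocked, so Y and X are d-separated given {F, G, P}.

Yes — Y and X are d-separated given {F, G, P}.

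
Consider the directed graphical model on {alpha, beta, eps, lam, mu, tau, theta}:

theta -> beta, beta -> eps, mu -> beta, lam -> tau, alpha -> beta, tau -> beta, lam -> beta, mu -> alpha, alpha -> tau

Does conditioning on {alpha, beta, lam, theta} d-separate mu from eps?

4 paths connect mu and eps; each must be blocked for d-separation to hold:
Path 1: mu → alpha → tau ← lam → beta → eps
  alpha is a chain here and alpha is conditioned on, so the path is blocked at alpha.
Path 2: mu → alpha → tau → beta → eps
  alpha is a chain here and alpha is conditioned on, so the path is blocked at alpha.
Path 3: mu → alpha → beta → eps
  alpha is a chain here and alpha is conditioned on, so the path is blocked at alpha.
Path 4: mu → beta → eps
  beta is a chain here and beta is conditioned on, so the path is blocked at beta.
Every path is blocked, so mu and eps are d-separated given {alpha, beta, lam, theta}.

Yes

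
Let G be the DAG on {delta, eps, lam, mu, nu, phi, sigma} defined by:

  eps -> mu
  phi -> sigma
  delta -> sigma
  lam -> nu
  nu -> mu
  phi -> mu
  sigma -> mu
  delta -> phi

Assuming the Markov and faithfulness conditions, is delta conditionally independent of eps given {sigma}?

Yes

Enumerating the 4 paths from delta to eps and testing each for blocking by {sigma}:
Path 1: delta → phi → mu ← eps
  mu is a collider here and neither mu nor any of its descendants is conditioned on, so the collider stays closed — the path is blocked at mu.
Path 2: delta → phi → sigma → mu ← eps
  sigma is a chain here and sigma is conditioned on, so the path is blocked at sigma.
Path 3: delta → sigma → mu ← eps
  sigma is a chain here and sigma is conditioned on, so the path is blocked at sigma.
Path 4: delta → sigma ← phi → mu ← eps
  mu is a collider here and neither mu nor any of its descendants is conditioned on, so the collider stays closed — the path is blocked at mu.
All paths are blocked; delta ⊥ eps | {sigma} holds.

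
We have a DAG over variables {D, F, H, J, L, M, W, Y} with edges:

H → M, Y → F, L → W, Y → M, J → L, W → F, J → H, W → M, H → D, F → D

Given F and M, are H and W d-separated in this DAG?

No — H and W are not d-separated given {F, M}.

There are 5 undirected paths between H and W; checking each against the conditioning set {F, M}:
Path 1: H → D ← F ← Y → M ← W
  D is a collider here and neither D nor any of its descendants is conditioned on, so the collider stays closed — the path is blocked at D.
Path 2: H → D ← F ← W
  D is a collider here and neither D nor any of its descendants is conditioned on, so the collider stays closed — the path is blocked at D.
Path 3: H ← J → L → W
  J is a fork and J is not conditioned on; L is a chain and L is not conditioned on — no node blocks this path, so it is active.
Path 4: H → M ← Y → F ← W
  M is a collider and M is conditioned on, which opens it; Y is a fork and Y is not conditioned on; F is a collider and F is conditioned on, which opens it — no node blocks this path, so it is active.
Path 5: H → M ← W
  M is a collider and M is conditioned on, which opens it — no node blocks this path, so it is active.
Since the path H ← J → L → W is active, H and W are not d-separated given {F, M}.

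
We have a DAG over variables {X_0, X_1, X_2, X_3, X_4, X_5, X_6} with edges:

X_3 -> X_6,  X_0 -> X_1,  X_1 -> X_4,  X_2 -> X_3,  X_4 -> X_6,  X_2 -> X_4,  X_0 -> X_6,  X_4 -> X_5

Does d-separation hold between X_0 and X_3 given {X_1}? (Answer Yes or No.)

Yes

Enumerating the 4 paths from X_0 to X_3 and testing each for blocking by {X_1}:
Path 1: X_0 → X_6 ← X_3
  X_6 is a collider here and neither X_6 nor any of its descendants is conditioned on, so the collider stays closed — the path is blocked at X_6.
Path 2: X_0 → X_6 ← X_4 ← X_2 → X_3
  X_6 is a collider here and neither X_6 nor any of its descendants is conditioned on, so the collider stays closed — the path is blocked at X_6.
Path 3: X_0 → X_1 → X_4 ← X_2 → X_3
  X_1 is a chain here and X_1 is conditioned on, so the path is blocked at X_1.
Path 4: X_0 → X_1 → X_4 → X_6 ← X_3
  X_1 is a chain here and X_1 is conditioned on, so the path is blocked at X_1.
All paths are blocked; X_0 ⊥ X_3 | {X_1} holds.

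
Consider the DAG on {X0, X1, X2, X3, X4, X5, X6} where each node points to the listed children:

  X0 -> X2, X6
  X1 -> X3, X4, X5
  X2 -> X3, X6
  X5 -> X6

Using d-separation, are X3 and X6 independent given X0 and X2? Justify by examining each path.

3 paths connect X3 and X6; each must be blocked for d-separation to hold:
Path 1: X3 ← X1 → X5 → X6
  X1 is a fork and X1 is not conditioned on; X5 is a chain and X5 is not conditioned on — no node blocks this path, so it is active.
Path 2: X3 ← X2 → X6
  X2 is a fork here and X2 is conditioned on, so the path is blocked at X2.
Path 3: X3 ← X2 ← X0 → X6
  X2 is a chain here and X2 is conditioned on, so the path is blocked at X2.
Since the path X3 ← X1 → X5 → X6 is active, X3 and X6 are not d-separated given {X0, X2}.

No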